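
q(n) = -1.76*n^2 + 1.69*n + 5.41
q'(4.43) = -13.90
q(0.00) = 5.41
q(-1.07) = 1.59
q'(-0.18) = 2.32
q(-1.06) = 1.64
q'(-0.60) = 3.80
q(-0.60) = 3.76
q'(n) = 1.69 - 3.52*n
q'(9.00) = -29.99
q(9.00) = -121.94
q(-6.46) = -78.96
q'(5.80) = -18.73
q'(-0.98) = 5.14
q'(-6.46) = 24.43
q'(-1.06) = 5.42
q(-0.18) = 5.05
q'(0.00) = 1.69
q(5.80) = -43.99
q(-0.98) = 2.06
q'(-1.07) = 5.46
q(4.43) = -21.64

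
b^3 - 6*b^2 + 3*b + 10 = (b - 5)*(b - 2)*(b + 1)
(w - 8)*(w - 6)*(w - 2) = w^3 - 16*w^2 + 76*w - 96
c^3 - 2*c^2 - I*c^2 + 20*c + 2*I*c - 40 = (c - 2)*(c - 5*I)*(c + 4*I)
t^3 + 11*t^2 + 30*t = t*(t + 5)*(t + 6)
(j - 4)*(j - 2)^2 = j^3 - 8*j^2 + 20*j - 16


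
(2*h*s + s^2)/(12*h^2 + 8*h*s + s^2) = s/(6*h + s)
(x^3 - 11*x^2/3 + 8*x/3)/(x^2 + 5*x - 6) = x*(3*x - 8)/(3*(x + 6))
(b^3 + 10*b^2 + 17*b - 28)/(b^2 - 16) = (b^2 + 6*b - 7)/(b - 4)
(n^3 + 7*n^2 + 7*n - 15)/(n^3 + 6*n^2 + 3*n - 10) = (n + 3)/(n + 2)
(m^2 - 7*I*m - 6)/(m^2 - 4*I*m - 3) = (m - 6*I)/(m - 3*I)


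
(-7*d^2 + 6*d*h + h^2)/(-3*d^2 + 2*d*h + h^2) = (7*d + h)/(3*d + h)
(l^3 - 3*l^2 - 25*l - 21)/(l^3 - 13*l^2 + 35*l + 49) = (l + 3)/(l - 7)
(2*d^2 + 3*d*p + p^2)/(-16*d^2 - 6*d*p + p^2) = (d + p)/(-8*d + p)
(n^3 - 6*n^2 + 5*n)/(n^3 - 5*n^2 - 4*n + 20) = n*(n - 1)/(n^2 - 4)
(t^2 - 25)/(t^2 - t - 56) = (25 - t^2)/(-t^2 + t + 56)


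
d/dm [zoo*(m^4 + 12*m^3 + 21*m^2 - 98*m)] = zoo*(m^3 + m^2 + m + 1)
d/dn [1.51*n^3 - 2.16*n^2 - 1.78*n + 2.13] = 4.53*n^2 - 4.32*n - 1.78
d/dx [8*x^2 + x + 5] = 16*x + 1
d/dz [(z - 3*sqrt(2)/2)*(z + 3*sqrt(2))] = 2*z + 3*sqrt(2)/2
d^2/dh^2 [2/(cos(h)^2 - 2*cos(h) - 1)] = (8*sin(h)^4 - 20*sin(h)^2 + 11*cos(h) - 3*cos(3*h) - 8)/(sin(h)^2 + 2*cos(h))^3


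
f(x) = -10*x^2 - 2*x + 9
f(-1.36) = -6.78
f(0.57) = 4.61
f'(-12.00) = 238.00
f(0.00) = 9.00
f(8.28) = -693.14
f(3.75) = -139.12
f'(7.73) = -156.60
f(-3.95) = -139.12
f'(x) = -20*x - 2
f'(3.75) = -77.00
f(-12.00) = -1407.00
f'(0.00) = -2.00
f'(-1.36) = 25.20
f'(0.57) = -13.40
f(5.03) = -254.07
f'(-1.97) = 37.40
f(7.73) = -603.99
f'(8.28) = -167.60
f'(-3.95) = 77.00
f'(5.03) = -102.60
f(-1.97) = -25.87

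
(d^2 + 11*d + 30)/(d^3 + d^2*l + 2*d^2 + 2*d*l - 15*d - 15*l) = (d + 6)/(d^2 + d*l - 3*d - 3*l)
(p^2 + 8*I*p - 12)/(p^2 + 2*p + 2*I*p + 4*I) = (p + 6*I)/(p + 2)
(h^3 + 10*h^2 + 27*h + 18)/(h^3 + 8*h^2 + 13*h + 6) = (h + 3)/(h + 1)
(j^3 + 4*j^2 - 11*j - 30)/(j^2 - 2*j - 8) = (j^2 + 2*j - 15)/(j - 4)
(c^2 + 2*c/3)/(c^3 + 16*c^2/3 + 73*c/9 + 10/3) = 3*c/(3*c^2 + 14*c + 15)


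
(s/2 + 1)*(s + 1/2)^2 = s^3/2 + 3*s^2/2 + 9*s/8 + 1/4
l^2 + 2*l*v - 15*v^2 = (l - 3*v)*(l + 5*v)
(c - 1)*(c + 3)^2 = c^3 + 5*c^2 + 3*c - 9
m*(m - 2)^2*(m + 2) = m^4 - 2*m^3 - 4*m^2 + 8*m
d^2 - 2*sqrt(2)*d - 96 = (d - 8*sqrt(2))*(d + 6*sqrt(2))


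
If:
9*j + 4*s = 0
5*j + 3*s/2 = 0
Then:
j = 0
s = 0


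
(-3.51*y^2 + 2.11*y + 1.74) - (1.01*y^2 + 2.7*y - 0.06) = -4.52*y^2 - 0.59*y + 1.8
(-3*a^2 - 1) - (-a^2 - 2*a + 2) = -2*a^2 + 2*a - 3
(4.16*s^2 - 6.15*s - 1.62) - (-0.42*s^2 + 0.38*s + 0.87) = 4.58*s^2 - 6.53*s - 2.49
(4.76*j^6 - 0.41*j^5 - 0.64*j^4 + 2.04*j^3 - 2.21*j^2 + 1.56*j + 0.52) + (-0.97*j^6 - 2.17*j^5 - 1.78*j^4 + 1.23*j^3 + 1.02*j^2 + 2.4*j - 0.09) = 3.79*j^6 - 2.58*j^5 - 2.42*j^4 + 3.27*j^3 - 1.19*j^2 + 3.96*j + 0.43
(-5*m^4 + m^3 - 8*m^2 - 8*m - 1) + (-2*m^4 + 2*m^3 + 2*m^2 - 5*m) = -7*m^4 + 3*m^3 - 6*m^2 - 13*m - 1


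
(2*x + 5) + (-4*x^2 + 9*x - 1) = -4*x^2 + 11*x + 4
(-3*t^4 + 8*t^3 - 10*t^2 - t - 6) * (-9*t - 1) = 27*t^5 - 69*t^4 + 82*t^3 + 19*t^2 + 55*t + 6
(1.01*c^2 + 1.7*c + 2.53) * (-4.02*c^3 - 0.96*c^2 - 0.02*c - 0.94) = -4.0602*c^5 - 7.8036*c^4 - 11.8228*c^3 - 3.4122*c^2 - 1.6486*c - 2.3782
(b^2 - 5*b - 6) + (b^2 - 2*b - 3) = 2*b^2 - 7*b - 9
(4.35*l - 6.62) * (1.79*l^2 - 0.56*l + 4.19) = 7.7865*l^3 - 14.2858*l^2 + 21.9337*l - 27.7378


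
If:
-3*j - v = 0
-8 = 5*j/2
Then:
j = -16/5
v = 48/5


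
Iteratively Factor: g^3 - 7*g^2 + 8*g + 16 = (g - 4)*(g^2 - 3*g - 4) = (g - 4)*(g + 1)*(g - 4)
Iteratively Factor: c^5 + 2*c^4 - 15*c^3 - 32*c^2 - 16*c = (c + 4)*(c^4 - 2*c^3 - 7*c^2 - 4*c) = c*(c + 4)*(c^3 - 2*c^2 - 7*c - 4) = c*(c - 4)*(c + 4)*(c^2 + 2*c + 1) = c*(c - 4)*(c + 1)*(c + 4)*(c + 1)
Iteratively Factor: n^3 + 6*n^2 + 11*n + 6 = (n + 1)*(n^2 + 5*n + 6) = (n + 1)*(n + 3)*(n + 2)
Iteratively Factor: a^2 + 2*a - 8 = (a - 2)*(a + 4)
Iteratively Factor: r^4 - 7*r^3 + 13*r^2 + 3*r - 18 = (r - 2)*(r^3 - 5*r^2 + 3*r + 9) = (r - 3)*(r - 2)*(r^2 - 2*r - 3) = (r - 3)*(r - 2)*(r + 1)*(r - 3)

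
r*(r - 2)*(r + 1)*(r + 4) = r^4 + 3*r^3 - 6*r^2 - 8*r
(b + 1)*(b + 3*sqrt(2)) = b^2 + b + 3*sqrt(2)*b + 3*sqrt(2)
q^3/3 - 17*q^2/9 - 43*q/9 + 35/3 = (q/3 + 1)*(q - 7)*(q - 5/3)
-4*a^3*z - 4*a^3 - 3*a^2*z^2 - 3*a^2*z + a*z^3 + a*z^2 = (-4*a + z)*(a + z)*(a*z + a)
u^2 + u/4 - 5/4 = (u - 1)*(u + 5/4)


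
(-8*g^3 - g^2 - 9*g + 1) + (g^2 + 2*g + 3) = -8*g^3 - 7*g + 4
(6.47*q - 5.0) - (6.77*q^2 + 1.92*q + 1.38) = -6.77*q^2 + 4.55*q - 6.38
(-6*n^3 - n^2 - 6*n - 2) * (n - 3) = -6*n^4 + 17*n^3 - 3*n^2 + 16*n + 6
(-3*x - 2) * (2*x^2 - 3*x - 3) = -6*x^3 + 5*x^2 + 15*x + 6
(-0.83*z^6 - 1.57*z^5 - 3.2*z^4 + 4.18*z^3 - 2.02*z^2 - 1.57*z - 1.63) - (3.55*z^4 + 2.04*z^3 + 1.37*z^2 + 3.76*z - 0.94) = -0.83*z^6 - 1.57*z^5 - 6.75*z^4 + 2.14*z^3 - 3.39*z^2 - 5.33*z - 0.69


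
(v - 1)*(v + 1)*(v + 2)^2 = v^4 + 4*v^3 + 3*v^2 - 4*v - 4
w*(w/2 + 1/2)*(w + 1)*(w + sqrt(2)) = w^4/2 + sqrt(2)*w^3/2 + w^3 + w^2/2 + sqrt(2)*w^2 + sqrt(2)*w/2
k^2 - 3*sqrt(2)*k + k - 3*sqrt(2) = (k + 1)*(k - 3*sqrt(2))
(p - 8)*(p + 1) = p^2 - 7*p - 8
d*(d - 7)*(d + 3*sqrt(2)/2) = d^3 - 7*d^2 + 3*sqrt(2)*d^2/2 - 21*sqrt(2)*d/2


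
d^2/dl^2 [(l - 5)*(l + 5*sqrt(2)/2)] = 2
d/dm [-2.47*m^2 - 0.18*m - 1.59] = -4.94*m - 0.18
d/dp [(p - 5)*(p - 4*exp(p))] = p - (p - 5)*(4*exp(p) - 1) - 4*exp(p)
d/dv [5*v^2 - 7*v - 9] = 10*v - 7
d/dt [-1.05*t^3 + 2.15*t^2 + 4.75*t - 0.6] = -3.15*t^2 + 4.3*t + 4.75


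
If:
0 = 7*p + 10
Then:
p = -10/7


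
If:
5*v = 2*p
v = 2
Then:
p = 5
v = 2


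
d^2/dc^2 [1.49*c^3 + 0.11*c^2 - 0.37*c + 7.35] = 8.94*c + 0.22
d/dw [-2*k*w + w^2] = -2*k + 2*w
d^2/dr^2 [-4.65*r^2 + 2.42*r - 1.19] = -9.30000000000000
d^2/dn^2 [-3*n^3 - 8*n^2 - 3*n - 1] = -18*n - 16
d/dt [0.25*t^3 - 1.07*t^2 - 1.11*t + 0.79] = 0.75*t^2 - 2.14*t - 1.11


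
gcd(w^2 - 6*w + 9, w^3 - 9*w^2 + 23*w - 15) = w - 3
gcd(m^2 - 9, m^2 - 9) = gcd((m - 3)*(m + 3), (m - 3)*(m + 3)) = m^2 - 9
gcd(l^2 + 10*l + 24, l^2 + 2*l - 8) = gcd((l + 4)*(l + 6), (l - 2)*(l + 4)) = l + 4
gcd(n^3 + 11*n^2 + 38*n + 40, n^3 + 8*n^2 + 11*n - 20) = n^2 + 9*n + 20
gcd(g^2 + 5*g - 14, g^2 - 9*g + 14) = g - 2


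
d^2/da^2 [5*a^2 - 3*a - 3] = 10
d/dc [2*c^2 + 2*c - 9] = 4*c + 2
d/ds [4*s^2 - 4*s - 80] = 8*s - 4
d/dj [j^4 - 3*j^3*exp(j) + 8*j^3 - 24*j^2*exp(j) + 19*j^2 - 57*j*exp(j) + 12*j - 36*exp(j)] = -3*j^3*exp(j) + 4*j^3 - 33*j^2*exp(j) + 24*j^2 - 105*j*exp(j) + 38*j - 93*exp(j) + 12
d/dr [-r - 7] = -1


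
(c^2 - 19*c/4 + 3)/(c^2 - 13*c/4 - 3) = (4*c - 3)/(4*c + 3)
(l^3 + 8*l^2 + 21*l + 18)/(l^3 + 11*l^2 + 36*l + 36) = (l + 3)/(l + 6)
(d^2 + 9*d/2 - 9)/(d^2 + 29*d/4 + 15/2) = 2*(2*d - 3)/(4*d + 5)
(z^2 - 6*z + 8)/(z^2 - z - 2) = (z - 4)/(z + 1)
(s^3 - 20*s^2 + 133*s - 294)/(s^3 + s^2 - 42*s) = (s^2 - 14*s + 49)/(s*(s + 7))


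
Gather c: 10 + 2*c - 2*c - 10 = 0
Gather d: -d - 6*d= -7*d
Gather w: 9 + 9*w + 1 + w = 10*w + 10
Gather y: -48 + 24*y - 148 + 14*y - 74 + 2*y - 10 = 40*y - 280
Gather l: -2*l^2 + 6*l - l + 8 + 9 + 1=-2*l^2 + 5*l + 18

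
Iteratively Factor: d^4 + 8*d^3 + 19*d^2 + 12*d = (d + 1)*(d^3 + 7*d^2 + 12*d) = (d + 1)*(d + 4)*(d^2 + 3*d) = (d + 1)*(d + 3)*(d + 4)*(d)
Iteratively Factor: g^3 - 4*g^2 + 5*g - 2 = (g - 1)*(g^2 - 3*g + 2) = (g - 2)*(g - 1)*(g - 1)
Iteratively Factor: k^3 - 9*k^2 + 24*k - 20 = (k - 2)*(k^2 - 7*k + 10) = (k - 2)^2*(k - 5)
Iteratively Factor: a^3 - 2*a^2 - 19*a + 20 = (a + 4)*(a^2 - 6*a + 5) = (a - 5)*(a + 4)*(a - 1)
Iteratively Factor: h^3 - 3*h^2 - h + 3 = (h + 1)*(h^2 - 4*h + 3) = (h - 3)*(h + 1)*(h - 1)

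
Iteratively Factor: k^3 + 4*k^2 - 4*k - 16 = (k + 4)*(k^2 - 4) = (k - 2)*(k + 4)*(k + 2)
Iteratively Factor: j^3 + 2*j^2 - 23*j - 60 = (j + 4)*(j^2 - 2*j - 15) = (j + 3)*(j + 4)*(j - 5)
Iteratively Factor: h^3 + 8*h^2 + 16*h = (h)*(h^2 + 8*h + 16) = h*(h + 4)*(h + 4)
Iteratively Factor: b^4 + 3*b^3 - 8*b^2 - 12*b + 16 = (b + 2)*(b^3 + b^2 - 10*b + 8) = (b - 2)*(b + 2)*(b^2 + 3*b - 4) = (b - 2)*(b + 2)*(b + 4)*(b - 1)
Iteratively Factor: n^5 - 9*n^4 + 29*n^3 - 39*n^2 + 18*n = (n - 3)*(n^4 - 6*n^3 + 11*n^2 - 6*n) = (n - 3)*(n - 1)*(n^3 - 5*n^2 + 6*n) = (n - 3)*(n - 2)*(n - 1)*(n^2 - 3*n) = (n - 3)^2*(n - 2)*(n - 1)*(n)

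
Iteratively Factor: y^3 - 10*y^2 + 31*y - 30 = (y - 2)*(y^2 - 8*y + 15) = (y - 5)*(y - 2)*(y - 3)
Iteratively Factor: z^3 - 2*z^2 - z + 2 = (z - 1)*(z^2 - z - 2) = (z - 1)*(z + 1)*(z - 2)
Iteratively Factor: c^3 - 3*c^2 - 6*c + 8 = (c + 2)*(c^2 - 5*c + 4) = (c - 1)*(c + 2)*(c - 4)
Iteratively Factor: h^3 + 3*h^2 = (h + 3)*(h^2) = h*(h + 3)*(h)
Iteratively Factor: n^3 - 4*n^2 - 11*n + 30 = (n - 5)*(n^2 + n - 6) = (n - 5)*(n - 2)*(n + 3)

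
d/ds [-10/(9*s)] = 10/(9*s^2)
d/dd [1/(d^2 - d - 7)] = (1 - 2*d)/(-d^2 + d + 7)^2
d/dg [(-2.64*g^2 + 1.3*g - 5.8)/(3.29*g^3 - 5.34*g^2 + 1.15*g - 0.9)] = (8.6856*g^4 - 8.554*g^3 + 61.152*g^2 - 57.192*g + 5.5)/(10.8241*g^6 - 35.1372*g^5 + 36.0826*g^4 - 18.204*g^3 + 10.9345*g^2 - 2.07*g + 0.81)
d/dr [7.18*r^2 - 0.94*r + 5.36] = 14.36*r - 0.94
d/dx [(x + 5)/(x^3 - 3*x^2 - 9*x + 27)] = 2*(-x^2 - 9*x - 12)/(x^5 - 3*x^4 - 18*x^3 + 54*x^2 + 81*x - 243)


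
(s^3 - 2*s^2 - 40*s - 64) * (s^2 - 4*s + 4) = s^5 - 6*s^4 - 28*s^3 + 88*s^2 + 96*s - 256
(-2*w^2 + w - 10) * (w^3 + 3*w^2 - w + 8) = -2*w^5 - 5*w^4 - 5*w^3 - 47*w^2 + 18*w - 80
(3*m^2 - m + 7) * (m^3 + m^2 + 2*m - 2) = 3*m^5 + 2*m^4 + 12*m^3 - m^2 + 16*m - 14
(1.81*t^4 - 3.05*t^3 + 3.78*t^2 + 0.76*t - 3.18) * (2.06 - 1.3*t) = -2.353*t^5 + 7.6936*t^4 - 11.197*t^3 + 6.7988*t^2 + 5.6996*t - 6.5508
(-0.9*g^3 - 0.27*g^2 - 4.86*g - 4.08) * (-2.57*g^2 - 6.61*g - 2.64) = 2.313*g^5 + 6.6429*g^4 + 16.6509*g^3 + 43.323*g^2 + 39.7992*g + 10.7712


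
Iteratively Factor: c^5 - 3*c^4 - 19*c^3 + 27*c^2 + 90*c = (c - 5)*(c^4 + 2*c^3 - 9*c^2 - 18*c) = (c - 5)*(c + 3)*(c^3 - c^2 - 6*c) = (c - 5)*(c + 2)*(c + 3)*(c^2 - 3*c) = c*(c - 5)*(c + 2)*(c + 3)*(c - 3)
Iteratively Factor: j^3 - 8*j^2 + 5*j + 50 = (j + 2)*(j^2 - 10*j + 25) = (j - 5)*(j + 2)*(j - 5)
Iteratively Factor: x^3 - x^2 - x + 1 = (x - 1)*(x^2 - 1) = (x - 1)^2*(x + 1)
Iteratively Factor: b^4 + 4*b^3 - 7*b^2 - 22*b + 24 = (b - 1)*(b^3 + 5*b^2 - 2*b - 24) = (b - 1)*(b + 4)*(b^2 + b - 6) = (b - 2)*(b - 1)*(b + 4)*(b + 3)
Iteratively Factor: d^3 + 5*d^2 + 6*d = (d + 2)*(d^2 + 3*d) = d*(d + 2)*(d + 3)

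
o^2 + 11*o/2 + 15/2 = (o + 5/2)*(o + 3)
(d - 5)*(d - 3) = d^2 - 8*d + 15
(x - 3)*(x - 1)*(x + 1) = x^3 - 3*x^2 - x + 3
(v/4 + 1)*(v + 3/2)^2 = v^3/4 + 7*v^2/4 + 57*v/16 + 9/4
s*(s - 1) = s^2 - s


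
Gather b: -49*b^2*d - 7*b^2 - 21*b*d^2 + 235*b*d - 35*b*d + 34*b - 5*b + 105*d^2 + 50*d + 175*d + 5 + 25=b^2*(-49*d - 7) + b*(-21*d^2 + 200*d + 29) + 105*d^2 + 225*d + 30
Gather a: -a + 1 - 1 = -a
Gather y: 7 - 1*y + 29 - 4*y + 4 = 40 - 5*y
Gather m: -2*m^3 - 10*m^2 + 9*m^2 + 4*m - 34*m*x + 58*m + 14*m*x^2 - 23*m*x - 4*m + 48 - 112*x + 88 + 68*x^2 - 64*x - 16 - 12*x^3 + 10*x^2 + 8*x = -2*m^3 - m^2 + m*(14*x^2 - 57*x + 58) - 12*x^3 + 78*x^2 - 168*x + 120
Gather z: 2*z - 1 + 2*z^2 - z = 2*z^2 + z - 1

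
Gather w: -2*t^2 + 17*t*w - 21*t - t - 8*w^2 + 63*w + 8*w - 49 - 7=-2*t^2 - 22*t - 8*w^2 + w*(17*t + 71) - 56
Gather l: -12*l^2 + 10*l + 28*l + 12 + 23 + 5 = -12*l^2 + 38*l + 40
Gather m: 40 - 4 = 36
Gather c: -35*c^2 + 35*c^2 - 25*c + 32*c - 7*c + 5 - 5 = 0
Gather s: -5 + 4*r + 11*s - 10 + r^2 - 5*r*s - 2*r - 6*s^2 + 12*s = r^2 + 2*r - 6*s^2 + s*(23 - 5*r) - 15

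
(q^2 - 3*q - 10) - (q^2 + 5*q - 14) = 4 - 8*q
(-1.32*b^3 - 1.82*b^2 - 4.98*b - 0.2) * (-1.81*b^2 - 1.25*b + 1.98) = 2.3892*b^5 + 4.9442*b^4 + 8.6752*b^3 + 2.9834*b^2 - 9.6104*b - 0.396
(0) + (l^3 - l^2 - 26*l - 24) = l^3 - l^2 - 26*l - 24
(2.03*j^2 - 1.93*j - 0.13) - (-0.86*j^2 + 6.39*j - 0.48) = 2.89*j^2 - 8.32*j + 0.35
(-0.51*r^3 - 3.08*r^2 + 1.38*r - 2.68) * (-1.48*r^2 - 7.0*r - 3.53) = 0.7548*r^5 + 8.1284*r^4 + 21.3179*r^3 + 5.1788*r^2 + 13.8886*r + 9.4604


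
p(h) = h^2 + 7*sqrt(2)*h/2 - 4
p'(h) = 2*h + 7*sqrt(2)/2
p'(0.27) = 5.49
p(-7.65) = 16.66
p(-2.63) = -10.10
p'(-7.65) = -10.35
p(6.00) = 61.70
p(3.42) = 24.62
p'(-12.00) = -19.05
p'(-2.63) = -0.31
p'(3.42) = 11.79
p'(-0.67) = 3.61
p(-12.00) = 80.60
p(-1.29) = -8.72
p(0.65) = -0.36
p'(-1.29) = 2.37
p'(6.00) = 16.95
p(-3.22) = -9.57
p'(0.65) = 6.25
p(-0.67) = -6.87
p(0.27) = -2.59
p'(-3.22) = -1.49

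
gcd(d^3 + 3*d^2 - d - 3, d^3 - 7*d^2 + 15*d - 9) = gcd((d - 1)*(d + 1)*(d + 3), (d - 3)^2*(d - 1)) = d - 1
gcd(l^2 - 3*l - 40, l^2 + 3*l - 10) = l + 5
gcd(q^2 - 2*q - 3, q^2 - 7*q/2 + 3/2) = q - 3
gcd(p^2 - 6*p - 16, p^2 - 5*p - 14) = p + 2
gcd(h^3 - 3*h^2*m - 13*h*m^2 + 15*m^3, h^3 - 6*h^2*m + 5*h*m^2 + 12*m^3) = 1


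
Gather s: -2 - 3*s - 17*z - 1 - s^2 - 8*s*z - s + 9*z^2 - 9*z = -s^2 + s*(-8*z - 4) + 9*z^2 - 26*z - 3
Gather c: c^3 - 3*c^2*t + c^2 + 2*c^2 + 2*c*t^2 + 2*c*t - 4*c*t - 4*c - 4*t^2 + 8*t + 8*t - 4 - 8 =c^3 + c^2*(3 - 3*t) + c*(2*t^2 - 2*t - 4) - 4*t^2 + 16*t - 12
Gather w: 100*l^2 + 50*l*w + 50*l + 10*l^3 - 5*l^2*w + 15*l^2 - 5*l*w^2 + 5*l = 10*l^3 + 115*l^2 - 5*l*w^2 + 55*l + w*(-5*l^2 + 50*l)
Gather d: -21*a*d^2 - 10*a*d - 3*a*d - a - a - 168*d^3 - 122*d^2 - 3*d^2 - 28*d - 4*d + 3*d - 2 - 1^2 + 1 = -2*a - 168*d^3 + d^2*(-21*a - 125) + d*(-13*a - 29) - 2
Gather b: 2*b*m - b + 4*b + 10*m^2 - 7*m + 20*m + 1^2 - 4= b*(2*m + 3) + 10*m^2 + 13*m - 3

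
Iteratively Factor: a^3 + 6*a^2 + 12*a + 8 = (a + 2)*(a^2 + 4*a + 4) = (a + 2)^2*(a + 2)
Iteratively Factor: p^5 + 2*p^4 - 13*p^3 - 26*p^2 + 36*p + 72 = (p + 2)*(p^4 - 13*p^2 + 36) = (p - 3)*(p + 2)*(p^3 + 3*p^2 - 4*p - 12) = (p - 3)*(p + 2)^2*(p^2 + p - 6) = (p - 3)*(p - 2)*(p + 2)^2*(p + 3)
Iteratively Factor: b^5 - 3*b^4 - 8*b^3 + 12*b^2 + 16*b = (b)*(b^4 - 3*b^3 - 8*b^2 + 12*b + 16) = b*(b - 4)*(b^3 + b^2 - 4*b - 4) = b*(b - 4)*(b + 2)*(b^2 - b - 2) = b*(b - 4)*(b - 2)*(b + 2)*(b + 1)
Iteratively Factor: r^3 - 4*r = (r)*(r^2 - 4) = r*(r + 2)*(r - 2)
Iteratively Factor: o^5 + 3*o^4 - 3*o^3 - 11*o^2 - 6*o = (o + 1)*(o^4 + 2*o^3 - 5*o^2 - 6*o) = (o + 1)^2*(o^3 + o^2 - 6*o) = (o + 1)^2*(o + 3)*(o^2 - 2*o) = (o - 2)*(o + 1)^2*(o + 3)*(o)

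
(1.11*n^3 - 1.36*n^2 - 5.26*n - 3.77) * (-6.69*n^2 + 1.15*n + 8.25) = -7.4259*n^5 + 10.3749*n^4 + 42.7829*n^3 + 7.9523*n^2 - 47.7305*n - 31.1025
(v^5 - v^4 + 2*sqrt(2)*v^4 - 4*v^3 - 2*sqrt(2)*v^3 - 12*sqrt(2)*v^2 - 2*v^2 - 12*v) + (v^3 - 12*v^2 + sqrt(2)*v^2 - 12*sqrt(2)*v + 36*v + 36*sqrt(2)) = v^5 - v^4 + 2*sqrt(2)*v^4 - 3*v^3 - 2*sqrt(2)*v^3 - 11*sqrt(2)*v^2 - 14*v^2 - 12*sqrt(2)*v + 24*v + 36*sqrt(2)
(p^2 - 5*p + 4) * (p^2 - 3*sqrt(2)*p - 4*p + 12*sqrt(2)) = p^4 - 9*p^3 - 3*sqrt(2)*p^3 + 24*p^2 + 27*sqrt(2)*p^2 - 72*sqrt(2)*p - 16*p + 48*sqrt(2)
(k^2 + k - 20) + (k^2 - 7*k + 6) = 2*k^2 - 6*k - 14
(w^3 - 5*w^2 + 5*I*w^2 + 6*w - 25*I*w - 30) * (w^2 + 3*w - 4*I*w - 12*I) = w^5 - 2*w^4 + I*w^4 + 11*w^3 - 2*I*w^3 - 52*w^2 - 39*I*w^2 - 390*w + 48*I*w + 360*I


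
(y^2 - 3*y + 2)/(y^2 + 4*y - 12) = (y - 1)/(y + 6)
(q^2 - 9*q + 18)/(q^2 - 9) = (q - 6)/(q + 3)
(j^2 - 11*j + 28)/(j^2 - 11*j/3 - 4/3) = 3*(j - 7)/(3*j + 1)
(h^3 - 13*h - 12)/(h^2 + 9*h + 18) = (h^2 - 3*h - 4)/(h + 6)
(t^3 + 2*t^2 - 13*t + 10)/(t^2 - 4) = (t^2 + 4*t - 5)/(t + 2)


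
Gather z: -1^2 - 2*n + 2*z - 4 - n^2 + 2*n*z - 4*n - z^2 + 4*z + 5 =-n^2 - 6*n - z^2 + z*(2*n + 6)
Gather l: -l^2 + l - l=-l^2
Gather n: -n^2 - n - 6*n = -n^2 - 7*n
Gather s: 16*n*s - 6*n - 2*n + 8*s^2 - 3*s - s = -8*n + 8*s^2 + s*(16*n - 4)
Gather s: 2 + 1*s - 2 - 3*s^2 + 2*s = -3*s^2 + 3*s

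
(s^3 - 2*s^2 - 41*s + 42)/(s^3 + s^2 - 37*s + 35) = (s^2 - s - 42)/(s^2 + 2*s - 35)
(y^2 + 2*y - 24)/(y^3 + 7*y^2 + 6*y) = (y - 4)/(y*(y + 1))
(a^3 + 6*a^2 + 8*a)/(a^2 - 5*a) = (a^2 + 6*a + 8)/(a - 5)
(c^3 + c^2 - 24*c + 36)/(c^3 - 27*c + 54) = (c - 2)/(c - 3)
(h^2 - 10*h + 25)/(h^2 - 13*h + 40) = (h - 5)/(h - 8)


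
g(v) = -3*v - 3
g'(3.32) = -3.00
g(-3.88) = 8.64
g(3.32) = -12.96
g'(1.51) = -3.00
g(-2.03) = 3.09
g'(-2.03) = -3.00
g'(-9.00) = -3.00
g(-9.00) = 24.00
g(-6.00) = 15.00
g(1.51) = -7.53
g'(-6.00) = -3.00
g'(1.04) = -3.00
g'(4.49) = -3.00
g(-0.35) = -1.95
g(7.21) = -24.63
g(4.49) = -16.47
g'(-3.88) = -3.00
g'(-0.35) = -3.00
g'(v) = -3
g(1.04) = -6.12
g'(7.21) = -3.00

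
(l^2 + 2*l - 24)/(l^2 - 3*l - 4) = (l + 6)/(l + 1)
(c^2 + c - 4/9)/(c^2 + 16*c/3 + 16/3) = (c - 1/3)/(c + 4)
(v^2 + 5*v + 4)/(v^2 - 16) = (v + 1)/(v - 4)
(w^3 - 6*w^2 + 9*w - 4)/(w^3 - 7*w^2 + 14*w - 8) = (w - 1)/(w - 2)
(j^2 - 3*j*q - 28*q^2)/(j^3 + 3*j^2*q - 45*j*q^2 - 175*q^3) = (j + 4*q)/(j^2 + 10*j*q + 25*q^2)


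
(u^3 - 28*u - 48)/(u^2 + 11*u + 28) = (u^2 - 4*u - 12)/(u + 7)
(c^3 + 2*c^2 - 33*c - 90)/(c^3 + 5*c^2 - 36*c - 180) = (c + 3)/(c + 6)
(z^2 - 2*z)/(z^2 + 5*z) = (z - 2)/(z + 5)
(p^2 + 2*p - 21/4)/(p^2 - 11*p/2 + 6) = (p + 7/2)/(p - 4)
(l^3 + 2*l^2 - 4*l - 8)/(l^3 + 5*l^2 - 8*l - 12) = (l^2 + 4*l + 4)/(l^2 + 7*l + 6)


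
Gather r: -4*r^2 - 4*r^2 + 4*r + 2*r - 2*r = -8*r^2 + 4*r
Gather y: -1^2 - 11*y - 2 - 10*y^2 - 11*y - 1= -10*y^2 - 22*y - 4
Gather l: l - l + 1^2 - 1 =0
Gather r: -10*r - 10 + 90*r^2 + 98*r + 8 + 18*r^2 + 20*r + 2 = 108*r^2 + 108*r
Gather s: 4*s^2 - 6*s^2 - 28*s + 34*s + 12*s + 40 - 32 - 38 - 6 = -2*s^2 + 18*s - 36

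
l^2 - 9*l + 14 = (l - 7)*(l - 2)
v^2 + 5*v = v*(v + 5)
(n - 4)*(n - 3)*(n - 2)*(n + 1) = n^4 - 8*n^3 + 17*n^2 + 2*n - 24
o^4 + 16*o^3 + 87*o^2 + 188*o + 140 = (o + 2)^2*(o + 5)*(o + 7)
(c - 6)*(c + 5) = c^2 - c - 30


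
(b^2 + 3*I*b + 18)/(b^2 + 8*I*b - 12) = (b - 3*I)/(b + 2*I)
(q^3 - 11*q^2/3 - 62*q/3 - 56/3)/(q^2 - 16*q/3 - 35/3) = (3*q^2 + 10*q + 8)/(3*q + 5)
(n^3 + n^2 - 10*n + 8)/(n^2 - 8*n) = (n^3 + n^2 - 10*n + 8)/(n*(n - 8))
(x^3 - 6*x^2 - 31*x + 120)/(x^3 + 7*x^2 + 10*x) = (x^2 - 11*x + 24)/(x*(x + 2))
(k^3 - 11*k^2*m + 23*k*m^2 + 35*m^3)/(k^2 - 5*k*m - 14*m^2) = (k^2 - 4*k*m - 5*m^2)/(k + 2*m)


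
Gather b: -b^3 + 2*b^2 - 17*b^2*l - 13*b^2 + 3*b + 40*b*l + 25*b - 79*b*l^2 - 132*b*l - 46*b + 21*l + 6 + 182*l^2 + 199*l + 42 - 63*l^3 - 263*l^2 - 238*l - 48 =-b^3 + b^2*(-17*l - 11) + b*(-79*l^2 - 92*l - 18) - 63*l^3 - 81*l^2 - 18*l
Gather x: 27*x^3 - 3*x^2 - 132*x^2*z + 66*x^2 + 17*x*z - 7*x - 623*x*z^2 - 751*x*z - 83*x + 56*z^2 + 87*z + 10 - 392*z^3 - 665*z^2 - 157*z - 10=27*x^3 + x^2*(63 - 132*z) + x*(-623*z^2 - 734*z - 90) - 392*z^3 - 609*z^2 - 70*z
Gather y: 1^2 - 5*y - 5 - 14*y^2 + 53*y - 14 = -14*y^2 + 48*y - 18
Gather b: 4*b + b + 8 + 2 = 5*b + 10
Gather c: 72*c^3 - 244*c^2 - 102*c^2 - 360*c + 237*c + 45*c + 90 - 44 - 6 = 72*c^3 - 346*c^2 - 78*c + 40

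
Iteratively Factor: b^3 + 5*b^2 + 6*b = (b)*(b^2 + 5*b + 6) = b*(b + 2)*(b + 3)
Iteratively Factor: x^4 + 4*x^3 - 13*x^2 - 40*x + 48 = (x - 1)*(x^3 + 5*x^2 - 8*x - 48) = (x - 1)*(x + 4)*(x^2 + x - 12) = (x - 3)*(x - 1)*(x + 4)*(x + 4)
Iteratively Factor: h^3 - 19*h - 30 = (h + 2)*(h^2 - 2*h - 15) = (h - 5)*(h + 2)*(h + 3)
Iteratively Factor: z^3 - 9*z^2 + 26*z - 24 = (z - 3)*(z^2 - 6*z + 8) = (z - 3)*(z - 2)*(z - 4)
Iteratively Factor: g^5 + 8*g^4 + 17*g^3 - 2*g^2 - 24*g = (g)*(g^4 + 8*g^3 + 17*g^2 - 2*g - 24) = g*(g + 3)*(g^3 + 5*g^2 + 2*g - 8) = g*(g + 2)*(g + 3)*(g^2 + 3*g - 4) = g*(g - 1)*(g + 2)*(g + 3)*(g + 4)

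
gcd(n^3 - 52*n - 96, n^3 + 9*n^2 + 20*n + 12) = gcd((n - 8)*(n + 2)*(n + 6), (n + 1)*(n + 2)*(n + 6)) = n^2 + 8*n + 12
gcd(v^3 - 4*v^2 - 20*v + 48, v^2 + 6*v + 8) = v + 4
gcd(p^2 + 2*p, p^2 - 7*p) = p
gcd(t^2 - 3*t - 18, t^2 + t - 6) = t + 3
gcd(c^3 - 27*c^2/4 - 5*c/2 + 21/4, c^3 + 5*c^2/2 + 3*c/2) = c + 1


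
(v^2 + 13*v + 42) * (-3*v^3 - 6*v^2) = -3*v^5 - 45*v^4 - 204*v^3 - 252*v^2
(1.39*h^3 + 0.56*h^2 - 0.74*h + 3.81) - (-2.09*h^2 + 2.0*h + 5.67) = 1.39*h^3 + 2.65*h^2 - 2.74*h - 1.86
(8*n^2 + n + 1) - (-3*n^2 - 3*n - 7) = 11*n^2 + 4*n + 8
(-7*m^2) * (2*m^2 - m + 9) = -14*m^4 + 7*m^3 - 63*m^2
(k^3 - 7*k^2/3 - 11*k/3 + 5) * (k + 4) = k^4 + 5*k^3/3 - 13*k^2 - 29*k/3 + 20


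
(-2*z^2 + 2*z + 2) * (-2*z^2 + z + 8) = 4*z^4 - 6*z^3 - 18*z^2 + 18*z + 16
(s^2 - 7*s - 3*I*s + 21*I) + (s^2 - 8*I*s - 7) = 2*s^2 - 7*s - 11*I*s - 7 + 21*I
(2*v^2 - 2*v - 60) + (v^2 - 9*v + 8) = 3*v^2 - 11*v - 52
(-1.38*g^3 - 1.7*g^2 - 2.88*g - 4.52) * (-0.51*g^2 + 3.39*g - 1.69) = 0.7038*g^5 - 3.8112*g^4 - 1.962*g^3 - 4.585*g^2 - 10.4556*g + 7.6388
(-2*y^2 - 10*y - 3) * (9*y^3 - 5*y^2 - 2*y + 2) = -18*y^5 - 80*y^4 + 27*y^3 + 31*y^2 - 14*y - 6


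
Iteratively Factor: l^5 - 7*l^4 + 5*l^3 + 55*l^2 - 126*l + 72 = (l - 4)*(l^4 - 3*l^3 - 7*l^2 + 27*l - 18) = (l - 4)*(l - 2)*(l^3 - l^2 - 9*l + 9) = (l - 4)*(l - 3)*(l - 2)*(l^2 + 2*l - 3) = (l - 4)*(l - 3)*(l - 2)*(l - 1)*(l + 3)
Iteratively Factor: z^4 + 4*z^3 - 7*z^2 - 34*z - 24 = (z + 4)*(z^3 - 7*z - 6) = (z + 2)*(z + 4)*(z^2 - 2*z - 3) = (z - 3)*(z + 2)*(z + 4)*(z + 1)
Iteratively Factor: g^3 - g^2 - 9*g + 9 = (g - 3)*(g^2 + 2*g - 3) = (g - 3)*(g - 1)*(g + 3)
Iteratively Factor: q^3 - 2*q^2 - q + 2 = (q + 1)*(q^2 - 3*q + 2) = (q - 2)*(q + 1)*(q - 1)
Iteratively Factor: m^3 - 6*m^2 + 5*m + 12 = (m + 1)*(m^2 - 7*m + 12) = (m - 3)*(m + 1)*(m - 4)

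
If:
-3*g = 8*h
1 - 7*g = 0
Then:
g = 1/7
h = -3/56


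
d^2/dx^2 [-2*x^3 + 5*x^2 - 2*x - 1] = 10 - 12*x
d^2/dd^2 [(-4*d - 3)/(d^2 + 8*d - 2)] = 2*(-4*(d + 4)^2*(4*d + 3) + (12*d + 35)*(d^2 + 8*d - 2))/(d^2 + 8*d - 2)^3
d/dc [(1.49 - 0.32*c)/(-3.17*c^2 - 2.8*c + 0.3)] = (-1.0144*c^2 + 9.4466*c + 4.076)/(10.0489*c^4 + 17.752*c^3 + 5.938*c^2 - 1.68*c + 0.09)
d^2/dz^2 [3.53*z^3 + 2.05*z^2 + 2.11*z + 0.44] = 21.18*z + 4.1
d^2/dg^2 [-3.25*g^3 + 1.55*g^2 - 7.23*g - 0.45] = 3.1 - 19.5*g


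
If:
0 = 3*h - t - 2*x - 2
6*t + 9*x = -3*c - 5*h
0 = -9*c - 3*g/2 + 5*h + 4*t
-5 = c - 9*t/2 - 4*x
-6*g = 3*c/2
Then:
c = 15840/7049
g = -3960/7049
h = -2124/7049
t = 36810/7049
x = -28640/7049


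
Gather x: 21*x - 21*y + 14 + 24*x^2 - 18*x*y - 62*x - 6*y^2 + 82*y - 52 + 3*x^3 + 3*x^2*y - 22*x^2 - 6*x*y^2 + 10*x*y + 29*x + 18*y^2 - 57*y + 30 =3*x^3 + x^2*(3*y + 2) + x*(-6*y^2 - 8*y - 12) + 12*y^2 + 4*y - 8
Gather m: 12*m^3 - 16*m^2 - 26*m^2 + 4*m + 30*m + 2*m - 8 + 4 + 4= 12*m^3 - 42*m^2 + 36*m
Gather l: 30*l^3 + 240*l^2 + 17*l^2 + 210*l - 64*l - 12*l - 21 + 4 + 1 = 30*l^3 + 257*l^2 + 134*l - 16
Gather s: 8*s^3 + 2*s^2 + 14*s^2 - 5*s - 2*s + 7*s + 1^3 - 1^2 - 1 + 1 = 8*s^3 + 16*s^2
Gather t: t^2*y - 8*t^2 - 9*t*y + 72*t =t^2*(y - 8) + t*(72 - 9*y)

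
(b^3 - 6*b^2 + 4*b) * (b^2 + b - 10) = b^5 - 5*b^4 - 12*b^3 + 64*b^2 - 40*b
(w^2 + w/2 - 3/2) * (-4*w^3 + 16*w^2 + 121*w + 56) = -4*w^5 + 14*w^4 + 135*w^3 + 185*w^2/2 - 307*w/2 - 84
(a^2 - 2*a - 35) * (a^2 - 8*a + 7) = a^4 - 10*a^3 - 12*a^2 + 266*a - 245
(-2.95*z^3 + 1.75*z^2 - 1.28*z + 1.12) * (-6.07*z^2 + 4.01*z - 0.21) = 17.9065*z^5 - 22.452*z^4 + 15.4066*z^3 - 12.2987*z^2 + 4.76*z - 0.2352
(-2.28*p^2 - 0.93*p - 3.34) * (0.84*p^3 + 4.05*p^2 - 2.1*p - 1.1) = -1.9152*p^5 - 10.0152*p^4 - 1.7841*p^3 - 9.066*p^2 + 8.037*p + 3.674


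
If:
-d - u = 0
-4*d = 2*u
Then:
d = 0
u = 0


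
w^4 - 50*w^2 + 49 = (w - 7)*(w - 1)*(w + 1)*(w + 7)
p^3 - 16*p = p*(p - 4)*(p + 4)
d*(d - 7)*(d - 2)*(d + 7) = d^4 - 2*d^3 - 49*d^2 + 98*d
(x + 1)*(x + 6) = x^2 + 7*x + 6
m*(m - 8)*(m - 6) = m^3 - 14*m^2 + 48*m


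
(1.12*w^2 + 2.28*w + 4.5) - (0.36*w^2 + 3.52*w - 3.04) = 0.76*w^2 - 1.24*w + 7.54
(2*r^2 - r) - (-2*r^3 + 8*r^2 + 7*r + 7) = 2*r^3 - 6*r^2 - 8*r - 7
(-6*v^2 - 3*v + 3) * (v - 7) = -6*v^3 + 39*v^2 + 24*v - 21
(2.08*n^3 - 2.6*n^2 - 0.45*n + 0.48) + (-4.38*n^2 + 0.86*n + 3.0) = 2.08*n^3 - 6.98*n^2 + 0.41*n + 3.48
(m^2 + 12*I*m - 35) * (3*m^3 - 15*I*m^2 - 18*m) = 3*m^5 + 21*I*m^4 + 57*m^3 + 309*I*m^2 + 630*m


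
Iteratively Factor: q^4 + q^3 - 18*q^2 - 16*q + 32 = (q - 4)*(q^3 + 5*q^2 + 2*q - 8) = (q - 4)*(q + 4)*(q^2 + q - 2) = (q - 4)*(q - 1)*(q + 4)*(q + 2)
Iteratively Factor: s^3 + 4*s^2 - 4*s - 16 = (s - 2)*(s^2 + 6*s + 8) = (s - 2)*(s + 2)*(s + 4)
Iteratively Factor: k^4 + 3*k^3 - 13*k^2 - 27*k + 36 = (k - 3)*(k^3 + 6*k^2 + 5*k - 12) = (k - 3)*(k + 3)*(k^2 + 3*k - 4) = (k - 3)*(k - 1)*(k + 3)*(k + 4)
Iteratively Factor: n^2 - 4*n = (n)*(n - 4)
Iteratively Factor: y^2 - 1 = (y - 1)*(y + 1)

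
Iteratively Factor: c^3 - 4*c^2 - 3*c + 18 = (c - 3)*(c^2 - c - 6) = (c - 3)^2*(c + 2)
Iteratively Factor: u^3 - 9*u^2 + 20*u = (u - 4)*(u^2 - 5*u) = (u - 5)*(u - 4)*(u)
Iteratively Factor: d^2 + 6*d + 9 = (d + 3)*(d + 3)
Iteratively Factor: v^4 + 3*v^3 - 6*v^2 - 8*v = (v + 4)*(v^3 - v^2 - 2*v) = (v + 1)*(v + 4)*(v^2 - 2*v) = (v - 2)*(v + 1)*(v + 4)*(v)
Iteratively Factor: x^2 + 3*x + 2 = (x + 1)*(x + 2)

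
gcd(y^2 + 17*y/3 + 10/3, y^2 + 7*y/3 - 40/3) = y + 5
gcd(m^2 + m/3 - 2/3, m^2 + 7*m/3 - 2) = m - 2/3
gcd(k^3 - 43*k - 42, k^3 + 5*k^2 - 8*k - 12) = k^2 + 7*k + 6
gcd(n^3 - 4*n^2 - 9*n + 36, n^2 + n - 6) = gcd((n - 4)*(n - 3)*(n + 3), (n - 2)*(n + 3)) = n + 3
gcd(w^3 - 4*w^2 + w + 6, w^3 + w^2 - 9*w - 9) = w^2 - 2*w - 3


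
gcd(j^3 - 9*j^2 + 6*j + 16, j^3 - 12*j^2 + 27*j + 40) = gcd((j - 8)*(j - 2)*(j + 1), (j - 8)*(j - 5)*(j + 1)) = j^2 - 7*j - 8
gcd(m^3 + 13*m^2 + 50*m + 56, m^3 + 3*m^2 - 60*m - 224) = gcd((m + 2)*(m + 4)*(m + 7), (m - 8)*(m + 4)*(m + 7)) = m^2 + 11*m + 28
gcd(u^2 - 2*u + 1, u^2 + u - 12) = 1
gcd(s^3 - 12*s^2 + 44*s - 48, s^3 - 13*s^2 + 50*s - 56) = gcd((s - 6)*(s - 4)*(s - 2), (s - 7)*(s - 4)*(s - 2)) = s^2 - 6*s + 8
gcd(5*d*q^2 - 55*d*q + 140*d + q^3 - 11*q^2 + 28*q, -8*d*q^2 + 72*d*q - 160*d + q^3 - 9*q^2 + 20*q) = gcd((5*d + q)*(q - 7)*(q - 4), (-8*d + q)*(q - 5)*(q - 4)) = q - 4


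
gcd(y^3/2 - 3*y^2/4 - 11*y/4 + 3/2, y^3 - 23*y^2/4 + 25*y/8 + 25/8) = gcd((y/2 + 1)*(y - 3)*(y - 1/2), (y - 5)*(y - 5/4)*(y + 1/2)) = 1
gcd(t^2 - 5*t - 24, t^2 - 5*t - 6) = 1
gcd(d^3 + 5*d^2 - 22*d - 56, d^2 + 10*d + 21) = d + 7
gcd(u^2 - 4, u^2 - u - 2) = u - 2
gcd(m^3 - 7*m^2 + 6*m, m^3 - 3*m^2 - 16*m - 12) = m - 6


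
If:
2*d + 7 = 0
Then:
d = -7/2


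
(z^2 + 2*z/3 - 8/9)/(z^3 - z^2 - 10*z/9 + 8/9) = (3*z + 4)/(3*z^2 - z - 4)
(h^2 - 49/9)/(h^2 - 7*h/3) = (h + 7/3)/h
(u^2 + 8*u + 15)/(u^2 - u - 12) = (u + 5)/(u - 4)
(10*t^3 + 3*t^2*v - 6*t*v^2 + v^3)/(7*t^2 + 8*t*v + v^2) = (10*t^2 - 7*t*v + v^2)/(7*t + v)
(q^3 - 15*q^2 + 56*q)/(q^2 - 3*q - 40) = q*(q - 7)/(q + 5)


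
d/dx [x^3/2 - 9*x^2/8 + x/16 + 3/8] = 3*x^2/2 - 9*x/4 + 1/16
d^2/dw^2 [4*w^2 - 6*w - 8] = 8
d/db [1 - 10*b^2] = -20*b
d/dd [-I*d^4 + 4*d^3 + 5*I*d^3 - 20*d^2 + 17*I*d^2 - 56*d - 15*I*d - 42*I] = -4*I*d^3 + d^2*(12 + 15*I) - d*(40 - 34*I) - 56 - 15*I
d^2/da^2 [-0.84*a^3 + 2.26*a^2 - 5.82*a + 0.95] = 4.52 - 5.04*a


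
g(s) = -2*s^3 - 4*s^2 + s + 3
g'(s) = -6*s^2 - 8*s + 1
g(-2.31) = 4.00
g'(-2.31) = -12.54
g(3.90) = -172.58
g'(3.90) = -121.46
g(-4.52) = 101.45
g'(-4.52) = -85.42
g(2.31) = -40.69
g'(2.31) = -49.50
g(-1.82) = -0.01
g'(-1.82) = -4.31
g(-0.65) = 1.21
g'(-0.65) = 3.66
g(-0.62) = 1.32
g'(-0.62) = 3.65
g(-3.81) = 51.74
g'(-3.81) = -55.62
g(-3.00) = 18.00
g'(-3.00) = -29.00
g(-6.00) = 285.00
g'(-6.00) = -167.00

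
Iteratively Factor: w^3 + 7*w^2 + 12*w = (w + 4)*(w^2 + 3*w) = w*(w + 4)*(w + 3)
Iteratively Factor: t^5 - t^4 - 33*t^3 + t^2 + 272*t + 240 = (t - 5)*(t^4 + 4*t^3 - 13*t^2 - 64*t - 48) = (t - 5)*(t - 4)*(t^3 + 8*t^2 + 19*t + 12) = (t - 5)*(t - 4)*(t + 4)*(t^2 + 4*t + 3) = (t - 5)*(t - 4)*(t + 1)*(t + 4)*(t + 3)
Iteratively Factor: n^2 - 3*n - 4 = (n + 1)*(n - 4)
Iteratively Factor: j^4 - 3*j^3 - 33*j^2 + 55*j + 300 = (j - 5)*(j^3 + 2*j^2 - 23*j - 60) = (j - 5)^2*(j^2 + 7*j + 12) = (j - 5)^2*(j + 4)*(j + 3)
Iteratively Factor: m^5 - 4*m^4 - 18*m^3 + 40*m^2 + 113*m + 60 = (m + 1)*(m^4 - 5*m^3 - 13*m^2 + 53*m + 60) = (m - 4)*(m + 1)*(m^3 - m^2 - 17*m - 15) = (m - 4)*(m + 1)^2*(m^2 - 2*m - 15) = (m - 4)*(m + 1)^2*(m + 3)*(m - 5)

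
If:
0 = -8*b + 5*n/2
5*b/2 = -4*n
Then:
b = 0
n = 0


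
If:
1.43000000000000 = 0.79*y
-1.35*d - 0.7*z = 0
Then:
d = -0.518518518518518*z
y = 1.81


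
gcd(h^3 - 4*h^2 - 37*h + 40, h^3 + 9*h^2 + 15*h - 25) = h^2 + 4*h - 5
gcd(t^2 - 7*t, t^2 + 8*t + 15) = 1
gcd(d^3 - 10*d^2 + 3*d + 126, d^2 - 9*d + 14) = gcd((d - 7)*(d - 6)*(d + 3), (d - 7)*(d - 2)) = d - 7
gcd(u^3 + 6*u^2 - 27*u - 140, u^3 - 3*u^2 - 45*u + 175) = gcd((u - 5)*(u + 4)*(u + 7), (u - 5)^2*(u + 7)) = u^2 + 2*u - 35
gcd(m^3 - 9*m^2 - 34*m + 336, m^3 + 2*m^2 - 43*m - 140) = m - 7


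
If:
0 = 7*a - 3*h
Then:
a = 3*h/7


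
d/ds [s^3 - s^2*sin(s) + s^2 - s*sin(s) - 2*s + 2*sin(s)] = -s^2*cos(s) + 3*s^2 - 2*s*sin(s) - s*cos(s) + 2*s - sin(s) + 2*cos(s) - 2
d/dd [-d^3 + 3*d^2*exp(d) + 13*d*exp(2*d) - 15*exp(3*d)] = 3*d^2*exp(d) - 3*d^2 + 26*d*exp(2*d) + 6*d*exp(d) - 45*exp(3*d) + 13*exp(2*d)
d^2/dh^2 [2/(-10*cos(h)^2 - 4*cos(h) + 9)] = 8*(100*sin(h)^4 - 144*sin(h)^2 - 57*cos(h)/2 + 15*cos(3*h)/2 - 9)/(-10*sin(h)^2 + 4*cos(h) + 1)^3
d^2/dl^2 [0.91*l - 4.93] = 0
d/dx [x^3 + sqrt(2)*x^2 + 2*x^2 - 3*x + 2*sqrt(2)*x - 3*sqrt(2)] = 3*x^2 + 2*sqrt(2)*x + 4*x - 3 + 2*sqrt(2)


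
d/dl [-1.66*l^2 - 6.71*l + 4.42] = -3.32*l - 6.71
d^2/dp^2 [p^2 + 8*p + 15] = 2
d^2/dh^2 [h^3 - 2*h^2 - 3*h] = 6*h - 4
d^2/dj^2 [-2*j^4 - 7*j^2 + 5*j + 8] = -24*j^2 - 14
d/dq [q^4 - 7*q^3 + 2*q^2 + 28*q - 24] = 4*q^3 - 21*q^2 + 4*q + 28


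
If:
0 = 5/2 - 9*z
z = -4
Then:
No Solution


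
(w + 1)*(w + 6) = w^2 + 7*w + 6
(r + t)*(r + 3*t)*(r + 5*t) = r^3 + 9*r^2*t + 23*r*t^2 + 15*t^3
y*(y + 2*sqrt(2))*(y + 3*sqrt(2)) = y^3 + 5*sqrt(2)*y^2 + 12*y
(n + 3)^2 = n^2 + 6*n + 9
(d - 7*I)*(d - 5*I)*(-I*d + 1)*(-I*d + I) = -d^4 + d^3 + 11*I*d^3 + 23*d^2 - 11*I*d^2 - 23*d + 35*I*d - 35*I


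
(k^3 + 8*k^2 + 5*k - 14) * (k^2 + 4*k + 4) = k^5 + 12*k^4 + 41*k^3 + 38*k^2 - 36*k - 56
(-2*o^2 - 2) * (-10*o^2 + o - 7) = 20*o^4 - 2*o^3 + 34*o^2 - 2*o + 14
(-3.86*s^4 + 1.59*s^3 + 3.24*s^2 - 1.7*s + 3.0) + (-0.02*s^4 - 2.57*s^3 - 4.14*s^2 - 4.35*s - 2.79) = -3.88*s^4 - 0.98*s^3 - 0.899999999999999*s^2 - 6.05*s + 0.21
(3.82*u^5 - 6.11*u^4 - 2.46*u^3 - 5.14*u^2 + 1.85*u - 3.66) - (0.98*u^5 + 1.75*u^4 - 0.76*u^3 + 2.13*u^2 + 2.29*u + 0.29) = 2.84*u^5 - 7.86*u^4 - 1.7*u^3 - 7.27*u^2 - 0.44*u - 3.95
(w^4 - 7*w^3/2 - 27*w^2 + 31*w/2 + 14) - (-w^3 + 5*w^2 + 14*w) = w^4 - 5*w^3/2 - 32*w^2 + 3*w/2 + 14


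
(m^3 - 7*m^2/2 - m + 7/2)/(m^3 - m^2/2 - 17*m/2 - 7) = (m - 1)/(m + 2)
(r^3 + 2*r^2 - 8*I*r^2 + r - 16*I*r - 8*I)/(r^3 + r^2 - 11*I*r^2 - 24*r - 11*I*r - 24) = (r + 1)/(r - 3*I)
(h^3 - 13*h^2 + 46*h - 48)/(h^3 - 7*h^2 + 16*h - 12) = (h - 8)/(h - 2)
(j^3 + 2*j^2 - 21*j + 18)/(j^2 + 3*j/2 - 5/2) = 2*(j^2 + 3*j - 18)/(2*j + 5)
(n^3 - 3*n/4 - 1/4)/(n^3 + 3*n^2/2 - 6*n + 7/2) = (4*n^2 + 4*n + 1)/(2*(2*n^2 + 5*n - 7))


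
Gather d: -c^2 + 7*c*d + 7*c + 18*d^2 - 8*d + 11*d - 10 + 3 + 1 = -c^2 + 7*c + 18*d^2 + d*(7*c + 3) - 6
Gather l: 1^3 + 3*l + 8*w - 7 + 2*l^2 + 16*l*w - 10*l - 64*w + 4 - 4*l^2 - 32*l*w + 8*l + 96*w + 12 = -2*l^2 + l*(1 - 16*w) + 40*w + 10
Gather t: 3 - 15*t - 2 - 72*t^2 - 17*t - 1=-72*t^2 - 32*t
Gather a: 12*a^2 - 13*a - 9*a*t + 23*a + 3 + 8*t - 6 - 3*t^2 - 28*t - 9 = 12*a^2 + a*(10 - 9*t) - 3*t^2 - 20*t - 12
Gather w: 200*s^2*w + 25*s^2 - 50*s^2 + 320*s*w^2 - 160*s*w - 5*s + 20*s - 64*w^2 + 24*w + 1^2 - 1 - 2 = -25*s^2 + 15*s + w^2*(320*s - 64) + w*(200*s^2 - 160*s + 24) - 2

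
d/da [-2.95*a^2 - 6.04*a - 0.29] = -5.9*a - 6.04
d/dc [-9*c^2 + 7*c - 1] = 7 - 18*c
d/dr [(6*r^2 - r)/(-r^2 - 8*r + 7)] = 7*(-7*r^2 + 12*r - 1)/(r^4 + 16*r^3 + 50*r^2 - 112*r + 49)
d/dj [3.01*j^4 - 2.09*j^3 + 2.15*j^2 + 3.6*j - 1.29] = 12.04*j^3 - 6.27*j^2 + 4.3*j + 3.6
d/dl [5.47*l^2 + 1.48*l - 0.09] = 10.94*l + 1.48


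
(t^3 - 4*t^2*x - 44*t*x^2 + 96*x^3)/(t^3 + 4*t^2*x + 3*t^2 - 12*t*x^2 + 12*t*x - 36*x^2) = (t - 8*x)/(t + 3)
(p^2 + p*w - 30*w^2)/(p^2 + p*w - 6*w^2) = (p^2 + p*w - 30*w^2)/(p^2 + p*w - 6*w^2)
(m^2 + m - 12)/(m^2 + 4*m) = (m - 3)/m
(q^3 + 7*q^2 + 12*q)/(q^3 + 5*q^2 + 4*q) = (q + 3)/(q + 1)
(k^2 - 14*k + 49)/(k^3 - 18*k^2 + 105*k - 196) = 1/(k - 4)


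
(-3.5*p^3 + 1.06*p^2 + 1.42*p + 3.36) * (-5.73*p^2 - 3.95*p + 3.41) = 20.055*p^5 + 7.7512*p^4 - 24.2586*p^3 - 21.2472*p^2 - 8.4298*p + 11.4576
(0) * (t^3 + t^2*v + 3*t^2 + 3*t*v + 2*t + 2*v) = 0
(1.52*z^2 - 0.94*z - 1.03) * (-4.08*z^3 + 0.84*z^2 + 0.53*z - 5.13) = -6.2016*z^5 + 5.112*z^4 + 4.2184*z^3 - 9.161*z^2 + 4.2763*z + 5.2839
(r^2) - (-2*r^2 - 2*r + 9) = 3*r^2 + 2*r - 9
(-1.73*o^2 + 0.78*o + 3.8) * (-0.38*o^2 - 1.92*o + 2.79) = 0.6574*o^4 + 3.0252*o^3 - 7.7683*o^2 - 5.1198*o + 10.602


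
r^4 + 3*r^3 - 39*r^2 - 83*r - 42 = (r - 6)*(r + 1)^2*(r + 7)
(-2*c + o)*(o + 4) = -2*c*o - 8*c + o^2 + 4*o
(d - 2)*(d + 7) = d^2 + 5*d - 14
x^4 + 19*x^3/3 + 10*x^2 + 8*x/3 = x*(x + 1/3)*(x + 2)*(x + 4)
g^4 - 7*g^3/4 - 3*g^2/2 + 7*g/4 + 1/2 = (g - 2)*(g - 1)*(g + 1/4)*(g + 1)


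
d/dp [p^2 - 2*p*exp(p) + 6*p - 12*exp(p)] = -2*p*exp(p) + 2*p - 14*exp(p) + 6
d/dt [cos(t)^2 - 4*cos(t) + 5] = 2*(2 - cos(t))*sin(t)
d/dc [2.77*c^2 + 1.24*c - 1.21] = 5.54*c + 1.24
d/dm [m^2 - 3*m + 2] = 2*m - 3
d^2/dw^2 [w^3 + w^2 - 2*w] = 6*w + 2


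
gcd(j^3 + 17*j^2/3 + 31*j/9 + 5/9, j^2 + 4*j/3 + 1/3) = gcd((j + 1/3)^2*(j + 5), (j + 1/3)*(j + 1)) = j + 1/3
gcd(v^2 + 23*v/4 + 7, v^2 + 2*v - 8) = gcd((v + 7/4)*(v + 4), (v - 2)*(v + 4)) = v + 4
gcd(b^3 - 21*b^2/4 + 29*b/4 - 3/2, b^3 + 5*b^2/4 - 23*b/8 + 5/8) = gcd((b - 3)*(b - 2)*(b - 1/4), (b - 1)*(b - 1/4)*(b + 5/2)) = b - 1/4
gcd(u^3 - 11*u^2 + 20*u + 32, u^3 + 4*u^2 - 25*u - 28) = u^2 - 3*u - 4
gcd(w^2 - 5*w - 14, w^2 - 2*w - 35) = w - 7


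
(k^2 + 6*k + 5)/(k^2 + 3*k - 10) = (k + 1)/(k - 2)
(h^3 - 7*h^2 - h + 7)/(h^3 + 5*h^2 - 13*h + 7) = (h^2 - 6*h - 7)/(h^2 + 6*h - 7)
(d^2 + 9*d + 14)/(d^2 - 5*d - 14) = (d + 7)/(d - 7)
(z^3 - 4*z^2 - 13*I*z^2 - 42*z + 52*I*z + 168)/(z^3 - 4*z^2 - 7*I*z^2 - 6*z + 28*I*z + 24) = (z - 7*I)/(z - I)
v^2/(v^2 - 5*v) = v/(v - 5)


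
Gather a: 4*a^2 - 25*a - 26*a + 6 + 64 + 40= 4*a^2 - 51*a + 110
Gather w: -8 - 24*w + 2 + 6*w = -18*w - 6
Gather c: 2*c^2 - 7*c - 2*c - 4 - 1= 2*c^2 - 9*c - 5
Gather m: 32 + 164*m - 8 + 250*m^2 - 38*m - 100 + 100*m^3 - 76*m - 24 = 100*m^3 + 250*m^2 + 50*m - 100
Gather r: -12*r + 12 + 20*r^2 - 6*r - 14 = 20*r^2 - 18*r - 2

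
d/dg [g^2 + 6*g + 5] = 2*g + 6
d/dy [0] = 0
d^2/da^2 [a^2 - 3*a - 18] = 2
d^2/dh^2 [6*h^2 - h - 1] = 12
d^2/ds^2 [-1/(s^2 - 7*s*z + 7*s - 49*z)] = 2*(s^2 - 7*s*z + 7*s - 49*z - (2*s - 7*z + 7)^2)/(s^2 - 7*s*z + 7*s - 49*z)^3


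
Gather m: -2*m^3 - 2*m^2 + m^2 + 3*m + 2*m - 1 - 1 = -2*m^3 - m^2 + 5*m - 2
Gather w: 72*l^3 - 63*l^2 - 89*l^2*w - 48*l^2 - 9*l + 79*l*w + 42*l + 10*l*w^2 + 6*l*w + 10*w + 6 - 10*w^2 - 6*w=72*l^3 - 111*l^2 + 33*l + w^2*(10*l - 10) + w*(-89*l^2 + 85*l + 4) + 6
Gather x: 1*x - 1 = x - 1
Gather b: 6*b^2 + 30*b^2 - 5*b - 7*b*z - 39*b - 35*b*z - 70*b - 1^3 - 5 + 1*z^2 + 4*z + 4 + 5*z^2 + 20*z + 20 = 36*b^2 + b*(-42*z - 114) + 6*z^2 + 24*z + 18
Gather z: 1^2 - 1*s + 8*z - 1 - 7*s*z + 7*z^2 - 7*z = -s + 7*z^2 + z*(1 - 7*s)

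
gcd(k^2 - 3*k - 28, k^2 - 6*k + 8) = 1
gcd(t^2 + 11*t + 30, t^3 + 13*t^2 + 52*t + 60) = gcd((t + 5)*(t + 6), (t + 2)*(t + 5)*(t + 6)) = t^2 + 11*t + 30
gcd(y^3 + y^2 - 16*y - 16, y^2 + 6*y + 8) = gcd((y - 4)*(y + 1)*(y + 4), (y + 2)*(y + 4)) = y + 4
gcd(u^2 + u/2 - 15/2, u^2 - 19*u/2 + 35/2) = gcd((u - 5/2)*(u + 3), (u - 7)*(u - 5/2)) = u - 5/2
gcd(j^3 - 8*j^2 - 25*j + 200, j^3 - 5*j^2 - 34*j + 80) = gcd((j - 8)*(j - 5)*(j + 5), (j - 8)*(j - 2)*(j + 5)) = j^2 - 3*j - 40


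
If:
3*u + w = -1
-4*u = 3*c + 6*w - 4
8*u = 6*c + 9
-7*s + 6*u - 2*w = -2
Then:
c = -103/30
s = -67/35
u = -29/20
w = 67/20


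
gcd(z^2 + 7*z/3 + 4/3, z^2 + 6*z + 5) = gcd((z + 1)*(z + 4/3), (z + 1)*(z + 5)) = z + 1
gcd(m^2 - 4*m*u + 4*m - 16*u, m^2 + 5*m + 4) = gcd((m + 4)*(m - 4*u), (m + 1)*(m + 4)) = m + 4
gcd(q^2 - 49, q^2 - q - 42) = q - 7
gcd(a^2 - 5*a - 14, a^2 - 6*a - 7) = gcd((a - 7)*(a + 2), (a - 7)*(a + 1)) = a - 7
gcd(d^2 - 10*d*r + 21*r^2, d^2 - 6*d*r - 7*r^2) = -d + 7*r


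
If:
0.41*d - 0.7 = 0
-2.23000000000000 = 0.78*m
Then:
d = 1.71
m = -2.86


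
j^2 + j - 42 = (j - 6)*(j + 7)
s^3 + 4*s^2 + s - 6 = (s - 1)*(s + 2)*(s + 3)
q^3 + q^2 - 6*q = q*(q - 2)*(q + 3)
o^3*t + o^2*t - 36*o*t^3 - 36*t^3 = (o - 6*t)*(o + 6*t)*(o*t + t)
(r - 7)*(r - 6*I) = r^2 - 7*r - 6*I*r + 42*I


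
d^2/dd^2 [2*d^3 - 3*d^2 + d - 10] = 12*d - 6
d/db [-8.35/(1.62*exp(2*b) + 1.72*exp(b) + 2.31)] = (27.054*exp(b) + 14.362)*exp(b)/(1.62*exp(2*b) + 1.72*exp(b) + 2.31)^2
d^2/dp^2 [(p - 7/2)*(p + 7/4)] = 2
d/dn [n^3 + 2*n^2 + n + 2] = 3*n^2 + 4*n + 1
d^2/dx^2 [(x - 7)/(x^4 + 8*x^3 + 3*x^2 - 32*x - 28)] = 2*(4*(x - 7)*(2*x^3 + 12*x^2 + 3*x - 16)^2 + (-4*x^3 - 24*x^2 - 6*x - 3*(x - 7)*(2*x^2 + 8*x + 1) + 32)*(x^4 + 8*x^3 + 3*x^2 - 32*x - 28))/(x^4 + 8*x^3 + 3*x^2 - 32*x - 28)^3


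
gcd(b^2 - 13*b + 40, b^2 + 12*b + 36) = 1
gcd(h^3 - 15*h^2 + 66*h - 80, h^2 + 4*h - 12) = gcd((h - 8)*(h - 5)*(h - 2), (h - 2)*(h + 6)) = h - 2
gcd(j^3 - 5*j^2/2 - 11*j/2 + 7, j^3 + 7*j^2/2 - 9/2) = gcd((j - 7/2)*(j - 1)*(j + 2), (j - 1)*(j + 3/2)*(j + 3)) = j - 1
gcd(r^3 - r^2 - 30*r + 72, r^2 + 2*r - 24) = r^2 + 2*r - 24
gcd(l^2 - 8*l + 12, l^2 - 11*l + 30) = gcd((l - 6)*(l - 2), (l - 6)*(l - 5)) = l - 6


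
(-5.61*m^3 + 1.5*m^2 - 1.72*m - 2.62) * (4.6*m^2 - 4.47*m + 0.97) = -25.806*m^5 + 31.9767*m^4 - 20.0587*m^3 - 2.9086*m^2 + 10.043*m - 2.5414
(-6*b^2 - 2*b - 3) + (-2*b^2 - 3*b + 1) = -8*b^2 - 5*b - 2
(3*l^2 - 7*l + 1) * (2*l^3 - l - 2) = 6*l^5 - 14*l^4 - l^3 + l^2 + 13*l - 2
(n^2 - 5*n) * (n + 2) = n^3 - 3*n^2 - 10*n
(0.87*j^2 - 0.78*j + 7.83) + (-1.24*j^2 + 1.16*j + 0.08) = -0.37*j^2 + 0.38*j + 7.91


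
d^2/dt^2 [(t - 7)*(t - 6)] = 2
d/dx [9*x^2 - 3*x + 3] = 18*x - 3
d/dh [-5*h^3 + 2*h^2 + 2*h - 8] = -15*h^2 + 4*h + 2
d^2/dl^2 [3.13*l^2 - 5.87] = 6.26000000000000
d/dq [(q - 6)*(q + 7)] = 2*q + 1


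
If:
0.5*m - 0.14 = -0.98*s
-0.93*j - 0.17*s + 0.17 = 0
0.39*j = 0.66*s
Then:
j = 0.16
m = 0.09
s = 0.10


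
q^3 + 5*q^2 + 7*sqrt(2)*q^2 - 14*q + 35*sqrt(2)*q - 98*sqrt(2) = (q - 2)*(q + 7)*(q + 7*sqrt(2))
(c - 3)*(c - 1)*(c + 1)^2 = c^4 - 2*c^3 - 4*c^2 + 2*c + 3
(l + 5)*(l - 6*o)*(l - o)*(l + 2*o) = l^4 - 5*l^3*o + 5*l^3 - 8*l^2*o^2 - 25*l^2*o + 12*l*o^3 - 40*l*o^2 + 60*o^3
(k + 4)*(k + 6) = k^2 + 10*k + 24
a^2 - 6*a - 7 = (a - 7)*(a + 1)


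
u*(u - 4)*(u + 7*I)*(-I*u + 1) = -I*u^4 + 8*u^3 + 4*I*u^3 - 32*u^2 + 7*I*u^2 - 28*I*u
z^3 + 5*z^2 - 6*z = z*(z - 1)*(z + 6)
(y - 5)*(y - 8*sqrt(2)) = y^2 - 8*sqrt(2)*y - 5*y + 40*sqrt(2)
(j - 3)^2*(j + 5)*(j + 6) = j^4 + 5*j^3 - 27*j^2 - 81*j + 270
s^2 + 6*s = s*(s + 6)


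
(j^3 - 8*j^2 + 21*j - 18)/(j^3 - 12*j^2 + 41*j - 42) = (j - 3)/(j - 7)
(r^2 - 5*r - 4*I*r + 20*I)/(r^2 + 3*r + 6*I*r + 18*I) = (r^2 + r*(-5 - 4*I) + 20*I)/(r^2 + r*(3 + 6*I) + 18*I)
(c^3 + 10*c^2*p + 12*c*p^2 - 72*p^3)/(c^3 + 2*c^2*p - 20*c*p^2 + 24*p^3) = (-c - 6*p)/(-c + 2*p)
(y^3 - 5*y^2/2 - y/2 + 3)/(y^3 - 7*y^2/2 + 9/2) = (y - 2)/(y - 3)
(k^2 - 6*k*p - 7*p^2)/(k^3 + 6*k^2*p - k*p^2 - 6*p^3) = (-k + 7*p)/(-k^2 - 5*k*p + 6*p^2)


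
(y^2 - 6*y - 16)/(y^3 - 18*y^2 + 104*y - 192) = (y + 2)/(y^2 - 10*y + 24)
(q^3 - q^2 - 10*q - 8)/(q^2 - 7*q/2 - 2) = 2*(q^2 + 3*q + 2)/(2*q + 1)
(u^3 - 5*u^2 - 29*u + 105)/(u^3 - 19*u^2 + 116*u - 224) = (u^2 + 2*u - 15)/(u^2 - 12*u + 32)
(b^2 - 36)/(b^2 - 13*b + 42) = (b + 6)/(b - 7)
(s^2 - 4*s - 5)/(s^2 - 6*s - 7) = (s - 5)/(s - 7)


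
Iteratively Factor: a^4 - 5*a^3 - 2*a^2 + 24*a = (a)*(a^3 - 5*a^2 - 2*a + 24) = a*(a - 3)*(a^2 - 2*a - 8) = a*(a - 4)*(a - 3)*(a + 2)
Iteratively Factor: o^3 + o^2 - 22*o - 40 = (o + 2)*(o^2 - o - 20) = (o + 2)*(o + 4)*(o - 5)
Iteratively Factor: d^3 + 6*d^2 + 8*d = (d + 2)*(d^2 + 4*d) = d*(d + 2)*(d + 4)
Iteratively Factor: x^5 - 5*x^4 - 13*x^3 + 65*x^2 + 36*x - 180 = (x - 3)*(x^4 - 2*x^3 - 19*x^2 + 8*x + 60) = (x - 3)*(x + 3)*(x^3 - 5*x^2 - 4*x + 20) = (x - 3)*(x + 2)*(x + 3)*(x^2 - 7*x + 10) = (x - 3)*(x - 2)*(x + 2)*(x + 3)*(x - 5)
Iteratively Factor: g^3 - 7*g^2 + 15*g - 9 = (g - 3)*(g^2 - 4*g + 3) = (g - 3)^2*(g - 1)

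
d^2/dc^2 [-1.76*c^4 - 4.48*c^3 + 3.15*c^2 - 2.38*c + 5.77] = -21.12*c^2 - 26.88*c + 6.3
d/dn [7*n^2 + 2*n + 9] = 14*n + 2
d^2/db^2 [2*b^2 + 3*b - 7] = 4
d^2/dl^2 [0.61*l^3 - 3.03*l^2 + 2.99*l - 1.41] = 3.66*l - 6.06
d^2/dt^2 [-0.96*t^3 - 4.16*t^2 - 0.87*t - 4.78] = -5.76*t - 8.32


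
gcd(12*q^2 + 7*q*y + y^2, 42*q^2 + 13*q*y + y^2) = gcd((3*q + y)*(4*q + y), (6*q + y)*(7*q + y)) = 1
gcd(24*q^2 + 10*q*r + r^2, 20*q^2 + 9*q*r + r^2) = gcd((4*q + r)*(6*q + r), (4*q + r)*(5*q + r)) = 4*q + r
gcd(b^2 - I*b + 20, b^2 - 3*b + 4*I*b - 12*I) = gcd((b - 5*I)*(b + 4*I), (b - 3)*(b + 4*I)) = b + 4*I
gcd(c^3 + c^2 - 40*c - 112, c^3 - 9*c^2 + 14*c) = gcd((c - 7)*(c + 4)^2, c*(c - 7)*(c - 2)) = c - 7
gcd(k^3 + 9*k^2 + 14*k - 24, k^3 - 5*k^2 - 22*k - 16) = 1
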